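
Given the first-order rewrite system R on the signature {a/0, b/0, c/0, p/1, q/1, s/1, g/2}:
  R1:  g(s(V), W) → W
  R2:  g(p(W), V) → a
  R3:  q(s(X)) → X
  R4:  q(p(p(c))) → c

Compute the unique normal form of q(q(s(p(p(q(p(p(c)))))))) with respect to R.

c

1. q(q(s(p(p(q(p(p(c))))))))  →  q(p(p(q(p(p(c))))))   [R3 at 1]
2. q(p(p(q(p(p(c))))))  →  q(p(p(c)))   [R4 at 1.1.1]
3. q(p(p(c)))  →  c   [R4 at ε]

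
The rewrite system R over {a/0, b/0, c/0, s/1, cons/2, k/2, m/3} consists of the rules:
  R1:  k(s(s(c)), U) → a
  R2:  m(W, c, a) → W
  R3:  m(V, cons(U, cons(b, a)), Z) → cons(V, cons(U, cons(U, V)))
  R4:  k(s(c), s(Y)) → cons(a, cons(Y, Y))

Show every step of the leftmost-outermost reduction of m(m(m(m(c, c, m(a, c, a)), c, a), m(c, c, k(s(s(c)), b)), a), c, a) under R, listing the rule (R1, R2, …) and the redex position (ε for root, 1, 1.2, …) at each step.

1. m(m(m(m(c, c, m(a, c, a)), c, a), m(c, c, k(s(s(c)), b)), a), c, a)  →  m(m(m(c, c, m(a, c, a)), c, a), m(c, c, k(s(s(c)), b)), a)   [R2 at ε]
2. m(m(m(c, c, m(a, c, a)), c, a), m(c, c, k(s(s(c)), b)), a)  →  m(m(c, c, m(a, c, a)), m(c, c, k(s(s(c)), b)), a)   [R2 at 1]
3. m(m(c, c, m(a, c, a)), m(c, c, k(s(s(c)), b)), a)  →  m(m(c, c, a), m(c, c, k(s(s(c)), b)), a)   [R2 at 1.3]
4. m(m(c, c, a), m(c, c, k(s(s(c)), b)), a)  →  m(c, m(c, c, k(s(s(c)), b)), a)   [R2 at 1]
5. m(c, m(c, c, k(s(s(c)), b)), a)  →  m(c, m(c, c, a), a)   [R1 at 2.3]
6. m(c, m(c, c, a), a)  →  m(c, c, a)   [R2 at 2]
7. m(c, c, a)  →  c   [R2 at ε]

c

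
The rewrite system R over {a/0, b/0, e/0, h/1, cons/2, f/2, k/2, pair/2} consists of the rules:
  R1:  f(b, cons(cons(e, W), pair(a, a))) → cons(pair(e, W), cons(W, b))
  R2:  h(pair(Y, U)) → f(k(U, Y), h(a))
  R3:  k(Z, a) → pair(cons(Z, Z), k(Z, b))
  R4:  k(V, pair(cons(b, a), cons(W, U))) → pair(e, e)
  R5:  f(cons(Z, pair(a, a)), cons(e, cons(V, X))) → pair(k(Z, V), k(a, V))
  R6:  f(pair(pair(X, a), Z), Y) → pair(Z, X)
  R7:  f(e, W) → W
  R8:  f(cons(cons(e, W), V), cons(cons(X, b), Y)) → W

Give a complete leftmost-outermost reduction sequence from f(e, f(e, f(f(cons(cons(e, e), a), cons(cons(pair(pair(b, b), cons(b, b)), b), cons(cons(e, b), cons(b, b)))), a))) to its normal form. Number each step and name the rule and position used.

1. f(e, f(e, f(f(cons(cons(e, e), a), cons(cons(pair(pair(b, b), cons(b, b)), b), cons(cons(e, b), cons(b, b)))), a)))  →  f(e, f(f(cons(cons(e, e), a), cons(cons(pair(pair(b, b), cons(b, b)), b), cons(cons(e, b), cons(b, b)))), a))   [R7 at ε]
2. f(e, f(f(cons(cons(e, e), a), cons(cons(pair(pair(b, b), cons(b, b)), b), cons(cons(e, b), cons(b, b)))), a))  →  f(f(cons(cons(e, e), a), cons(cons(pair(pair(b, b), cons(b, b)), b), cons(cons(e, b), cons(b, b)))), a)   [R7 at ε]
3. f(f(cons(cons(e, e), a), cons(cons(pair(pair(b, b), cons(b, b)), b), cons(cons(e, b), cons(b, b)))), a)  →  f(e, a)   [R8 at 1]
4. f(e, a)  →  a   [R7 at ε]

a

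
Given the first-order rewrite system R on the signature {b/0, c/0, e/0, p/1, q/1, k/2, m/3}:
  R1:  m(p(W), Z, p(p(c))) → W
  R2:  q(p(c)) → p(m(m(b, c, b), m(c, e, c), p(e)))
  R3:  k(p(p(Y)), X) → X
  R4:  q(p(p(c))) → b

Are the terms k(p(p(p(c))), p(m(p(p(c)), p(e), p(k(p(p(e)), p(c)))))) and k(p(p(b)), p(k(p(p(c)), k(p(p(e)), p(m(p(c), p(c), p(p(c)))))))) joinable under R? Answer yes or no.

Reduce t₁ = k(p(p(p(c))), p(m(p(p(c)), p(e), p(k(p(p(e)), p(c)))))):
1. k(p(p(p(c))), p(m(p(p(c)), p(e), p(k(p(p(e)), p(c))))))  →  p(m(p(p(c)), p(e), p(k(p(p(e)), p(c)))))   [R3 at ε]
2. p(m(p(p(c)), p(e), p(k(p(p(e)), p(c)))))  →  p(m(p(p(c)), p(e), p(p(c))))   [R3 at 1.3.1]
3. p(m(p(p(c)), p(e), p(p(c))))  →  p(p(c))   [R1 at 1]

Reduce t₂ = k(p(p(b)), p(k(p(p(c)), k(p(p(e)), p(m(p(c), p(c), p(p(c)))))))):
1. k(p(p(b)), p(k(p(p(c)), k(p(p(e)), p(m(p(c), p(c), p(p(c))))))))  →  p(k(p(p(c)), k(p(p(e)), p(m(p(c), p(c), p(p(c)))))))   [R3 at ε]
2. p(k(p(p(c)), k(p(p(e)), p(m(p(c), p(c), p(p(c)))))))  →  p(k(p(p(e)), p(m(p(c), p(c), p(p(c))))))   [R3 at 1]
3. p(k(p(p(e)), p(m(p(c), p(c), p(p(c))))))  →  p(p(m(p(c), p(c), p(p(c)))))   [R3 at 1]
4. p(p(m(p(c), p(c), p(p(c)))))  →  p(p(c))   [R1 at 1.1]

yes — NF(t₁) = p(p(c)), NF(t₂) = p(p(c))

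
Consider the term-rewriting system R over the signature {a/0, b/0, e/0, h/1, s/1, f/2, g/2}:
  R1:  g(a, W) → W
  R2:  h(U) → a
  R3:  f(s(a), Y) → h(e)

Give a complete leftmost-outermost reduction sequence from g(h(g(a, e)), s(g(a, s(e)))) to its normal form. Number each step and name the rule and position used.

s(s(e))

1. g(h(g(a, e)), s(g(a, s(e))))  →  g(a, s(g(a, s(e))))   [R2 at 1]
2. g(a, s(g(a, s(e))))  →  s(g(a, s(e)))   [R1 at ε]
3. s(g(a, s(e)))  →  s(s(e))   [R1 at 1]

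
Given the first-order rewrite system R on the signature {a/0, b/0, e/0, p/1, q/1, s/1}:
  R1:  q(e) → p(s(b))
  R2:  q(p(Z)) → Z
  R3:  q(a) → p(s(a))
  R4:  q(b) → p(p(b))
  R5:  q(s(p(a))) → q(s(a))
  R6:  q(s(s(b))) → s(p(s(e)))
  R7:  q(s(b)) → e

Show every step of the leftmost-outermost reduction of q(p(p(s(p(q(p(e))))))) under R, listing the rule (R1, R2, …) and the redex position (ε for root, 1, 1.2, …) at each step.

1. q(p(p(s(p(q(p(e)))))))  →  p(s(p(q(p(e)))))   [R2 at ε]
2. p(s(p(q(p(e)))))  →  p(s(p(e)))   [R2 at 1.1.1]

p(s(p(e)))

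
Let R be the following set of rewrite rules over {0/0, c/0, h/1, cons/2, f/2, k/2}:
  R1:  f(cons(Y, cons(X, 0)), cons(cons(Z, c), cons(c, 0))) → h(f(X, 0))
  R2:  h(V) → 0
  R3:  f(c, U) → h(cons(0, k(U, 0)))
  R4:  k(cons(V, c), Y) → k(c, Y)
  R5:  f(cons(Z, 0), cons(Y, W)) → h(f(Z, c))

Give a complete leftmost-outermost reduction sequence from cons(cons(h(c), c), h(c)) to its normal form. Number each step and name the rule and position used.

1. cons(cons(h(c), c), h(c))  →  cons(cons(0, c), h(c))   [R2 at 1.1]
2. cons(cons(0, c), h(c))  →  cons(cons(0, c), 0)   [R2 at 2]

cons(cons(0, c), 0)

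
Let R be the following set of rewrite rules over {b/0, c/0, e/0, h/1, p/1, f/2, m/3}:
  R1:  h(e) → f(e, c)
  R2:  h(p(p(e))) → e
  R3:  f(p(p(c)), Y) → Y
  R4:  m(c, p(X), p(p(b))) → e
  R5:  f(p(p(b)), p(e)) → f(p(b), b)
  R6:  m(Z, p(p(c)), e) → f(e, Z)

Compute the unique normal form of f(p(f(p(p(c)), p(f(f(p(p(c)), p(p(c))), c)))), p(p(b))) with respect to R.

p(p(b))

1. f(p(f(p(p(c)), p(f(f(p(p(c)), p(p(c))), c)))), p(p(b)))  →  f(p(p(f(f(p(p(c)), p(p(c))), c))), p(p(b)))   [R3 at 1.1]
2. f(p(p(f(f(p(p(c)), p(p(c))), c))), p(p(b)))  →  f(p(p(f(p(p(c)), c))), p(p(b)))   [R3 at 1.1.1.1]
3. f(p(p(f(p(p(c)), c))), p(p(b)))  →  f(p(p(c)), p(p(b)))   [R3 at 1.1.1]
4. f(p(p(c)), p(p(b)))  →  p(p(b))   [R3 at ε]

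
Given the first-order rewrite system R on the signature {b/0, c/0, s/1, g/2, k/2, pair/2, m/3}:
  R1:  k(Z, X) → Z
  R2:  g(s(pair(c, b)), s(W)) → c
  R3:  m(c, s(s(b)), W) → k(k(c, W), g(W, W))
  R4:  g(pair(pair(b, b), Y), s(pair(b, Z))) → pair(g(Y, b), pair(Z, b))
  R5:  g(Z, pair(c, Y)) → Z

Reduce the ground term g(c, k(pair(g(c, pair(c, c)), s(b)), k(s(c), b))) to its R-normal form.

1. g(c, k(pair(g(c, pair(c, c)), s(b)), k(s(c), b)))  →  g(c, pair(g(c, pair(c, c)), s(b)))   [R1 at 2]
2. g(c, pair(g(c, pair(c, c)), s(b)))  →  g(c, pair(c, s(b)))   [R5 at 2.1]
3. g(c, pair(c, s(b)))  →  c   [R5 at ε]

c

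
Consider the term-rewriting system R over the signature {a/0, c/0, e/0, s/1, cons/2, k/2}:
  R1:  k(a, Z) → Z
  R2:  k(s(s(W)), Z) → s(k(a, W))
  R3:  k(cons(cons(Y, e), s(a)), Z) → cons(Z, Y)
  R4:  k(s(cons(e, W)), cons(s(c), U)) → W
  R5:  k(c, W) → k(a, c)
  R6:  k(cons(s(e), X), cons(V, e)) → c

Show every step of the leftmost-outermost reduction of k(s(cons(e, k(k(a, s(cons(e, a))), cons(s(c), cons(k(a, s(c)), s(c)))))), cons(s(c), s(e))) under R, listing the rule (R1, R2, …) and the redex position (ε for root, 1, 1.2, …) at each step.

a

1. k(s(cons(e, k(k(a, s(cons(e, a))), cons(s(c), cons(k(a, s(c)), s(c)))))), cons(s(c), s(e)))  →  k(k(a, s(cons(e, a))), cons(s(c), cons(k(a, s(c)), s(c))))   [R4 at ε]
2. k(k(a, s(cons(e, a))), cons(s(c), cons(k(a, s(c)), s(c))))  →  k(s(cons(e, a)), cons(s(c), cons(k(a, s(c)), s(c))))   [R1 at 1]
3. k(s(cons(e, a)), cons(s(c), cons(k(a, s(c)), s(c))))  →  a   [R4 at ε]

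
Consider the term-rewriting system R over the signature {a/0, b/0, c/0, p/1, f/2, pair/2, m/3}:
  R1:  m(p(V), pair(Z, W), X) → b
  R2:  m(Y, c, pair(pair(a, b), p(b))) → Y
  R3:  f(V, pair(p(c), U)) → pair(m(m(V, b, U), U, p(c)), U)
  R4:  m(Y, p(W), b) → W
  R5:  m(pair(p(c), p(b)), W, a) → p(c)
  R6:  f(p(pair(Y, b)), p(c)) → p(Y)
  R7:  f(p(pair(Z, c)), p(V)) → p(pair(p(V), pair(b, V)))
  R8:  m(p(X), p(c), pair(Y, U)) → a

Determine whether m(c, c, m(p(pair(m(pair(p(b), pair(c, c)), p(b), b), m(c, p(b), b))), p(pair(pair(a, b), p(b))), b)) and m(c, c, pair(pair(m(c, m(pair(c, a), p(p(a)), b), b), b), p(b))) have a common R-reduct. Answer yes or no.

yes — NF(t₁) = c, NF(t₂) = c

Reduce t₁ = m(c, c, m(p(pair(m(pair(p(b), pair(c, c)), p(b), b), m(c, p(b), b))), p(pair(pair(a, b), p(b))), b)):
1. m(c, c, m(p(pair(m(pair(p(b), pair(c, c)), p(b), b), m(c, p(b), b))), p(pair(pair(a, b), p(b))), b))  →  m(c, c, pair(pair(a, b), p(b)))   [R4 at 3]
2. m(c, c, pair(pair(a, b), p(b)))  →  c   [R2 at ε]

Reduce t₂ = m(c, c, pair(pair(m(c, m(pair(c, a), p(p(a)), b), b), b), p(b))):
1. m(c, c, pair(pair(m(c, m(pair(c, a), p(p(a)), b), b), b), p(b)))  →  m(c, c, pair(pair(m(c, p(a), b), b), p(b)))   [R4 at 3.1.1.2]
2. m(c, c, pair(pair(m(c, p(a), b), b), p(b)))  →  m(c, c, pair(pair(a, b), p(b)))   [R4 at 3.1.1]
3. m(c, c, pair(pair(a, b), p(b)))  →  c   [R2 at ε]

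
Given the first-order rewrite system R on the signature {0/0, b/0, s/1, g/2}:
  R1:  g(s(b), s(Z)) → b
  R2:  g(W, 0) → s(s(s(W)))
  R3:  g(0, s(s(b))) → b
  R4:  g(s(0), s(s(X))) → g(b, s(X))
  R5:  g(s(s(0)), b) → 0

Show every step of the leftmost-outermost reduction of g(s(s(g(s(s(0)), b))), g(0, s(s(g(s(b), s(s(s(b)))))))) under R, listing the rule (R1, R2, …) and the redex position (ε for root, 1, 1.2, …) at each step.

0

1. g(s(s(g(s(s(0)), b))), g(0, s(s(g(s(b), s(s(s(b))))))))  →  g(s(s(0)), g(0, s(s(g(s(b), s(s(s(b))))))))   [R5 at 1.1.1]
2. g(s(s(0)), g(0, s(s(g(s(b), s(s(s(b))))))))  →  g(s(s(0)), g(0, s(s(b))))   [R1 at 2.2.1.1]
3. g(s(s(0)), g(0, s(s(b))))  →  g(s(s(0)), b)   [R3 at 2]
4. g(s(s(0)), b)  →  0   [R5 at ε]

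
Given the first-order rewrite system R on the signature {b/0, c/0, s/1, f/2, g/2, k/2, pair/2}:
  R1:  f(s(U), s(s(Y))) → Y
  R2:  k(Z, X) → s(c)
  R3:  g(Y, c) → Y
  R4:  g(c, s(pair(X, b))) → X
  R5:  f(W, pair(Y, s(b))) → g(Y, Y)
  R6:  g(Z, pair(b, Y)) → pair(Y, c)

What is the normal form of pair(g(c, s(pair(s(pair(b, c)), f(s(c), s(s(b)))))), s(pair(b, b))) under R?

1. pair(g(c, s(pair(s(pair(b, c)), f(s(c), s(s(b)))))), s(pair(b, b)))  →  pair(g(c, s(pair(s(pair(b, c)), b))), s(pair(b, b)))   [R1 at 1.2.1.2]
2. pair(g(c, s(pair(s(pair(b, c)), b))), s(pair(b, b)))  →  pair(s(pair(b, c)), s(pair(b, b)))   [R4 at 1]

pair(s(pair(b, c)), s(pair(b, b)))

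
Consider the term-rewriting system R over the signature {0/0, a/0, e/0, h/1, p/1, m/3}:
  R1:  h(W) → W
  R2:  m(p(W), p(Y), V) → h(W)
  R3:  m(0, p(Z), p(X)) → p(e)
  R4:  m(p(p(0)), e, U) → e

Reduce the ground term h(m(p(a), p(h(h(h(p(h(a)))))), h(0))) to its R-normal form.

1. h(m(p(a), p(h(h(h(p(h(a)))))), h(0)))  →  m(p(a), p(h(h(h(p(h(a)))))), h(0))   [R1 at ε]
2. m(p(a), p(h(h(h(p(h(a)))))), h(0))  →  h(a)   [R2 at ε]
3. h(a)  →  a   [R1 at ε]

a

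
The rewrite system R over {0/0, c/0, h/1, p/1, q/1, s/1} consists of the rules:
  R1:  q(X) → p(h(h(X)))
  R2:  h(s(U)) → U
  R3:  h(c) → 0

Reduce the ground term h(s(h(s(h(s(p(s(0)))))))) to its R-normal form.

1. h(s(h(s(h(s(p(s(0))))))))  →  h(s(h(s(p(s(0))))))   [R2 at ε]
2. h(s(h(s(p(s(0))))))  →  h(s(p(s(0))))   [R2 at ε]
3. h(s(p(s(0))))  →  p(s(0))   [R2 at ε]

p(s(0))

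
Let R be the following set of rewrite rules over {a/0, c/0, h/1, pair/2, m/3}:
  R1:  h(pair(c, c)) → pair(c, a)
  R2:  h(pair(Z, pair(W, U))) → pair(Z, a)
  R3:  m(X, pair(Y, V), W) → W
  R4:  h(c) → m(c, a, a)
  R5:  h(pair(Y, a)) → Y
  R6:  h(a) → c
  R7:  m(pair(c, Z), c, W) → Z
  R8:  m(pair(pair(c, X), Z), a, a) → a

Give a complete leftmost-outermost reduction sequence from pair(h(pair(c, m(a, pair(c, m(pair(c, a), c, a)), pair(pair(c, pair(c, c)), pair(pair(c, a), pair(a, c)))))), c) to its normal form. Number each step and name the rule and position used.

pair(pair(c, a), c)

1. pair(h(pair(c, m(a, pair(c, m(pair(c, a), c, a)), pair(pair(c, pair(c, c)), pair(pair(c, a), pair(a, c)))))), c)  →  pair(h(pair(c, pair(pair(c, pair(c, c)), pair(pair(c, a), pair(a, c))))), c)   [R3 at 1.1.2]
2. pair(h(pair(c, pair(pair(c, pair(c, c)), pair(pair(c, a), pair(a, c))))), c)  →  pair(pair(c, a), c)   [R2 at 1]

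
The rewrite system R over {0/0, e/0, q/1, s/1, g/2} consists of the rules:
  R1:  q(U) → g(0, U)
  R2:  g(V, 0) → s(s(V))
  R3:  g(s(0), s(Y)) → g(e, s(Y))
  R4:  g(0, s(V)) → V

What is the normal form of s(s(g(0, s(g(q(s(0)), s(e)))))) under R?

s(s(e))

1. s(s(g(0, s(g(q(s(0)), s(e))))))  →  s(s(g(q(s(0)), s(e))))   [R4 at 1.1]
2. s(s(g(q(s(0)), s(e))))  →  s(s(g(g(0, s(0)), s(e))))   [R1 at 1.1.1]
3. s(s(g(g(0, s(0)), s(e))))  →  s(s(g(0, s(e))))   [R4 at 1.1.1]
4. s(s(g(0, s(e))))  →  s(s(e))   [R4 at 1.1]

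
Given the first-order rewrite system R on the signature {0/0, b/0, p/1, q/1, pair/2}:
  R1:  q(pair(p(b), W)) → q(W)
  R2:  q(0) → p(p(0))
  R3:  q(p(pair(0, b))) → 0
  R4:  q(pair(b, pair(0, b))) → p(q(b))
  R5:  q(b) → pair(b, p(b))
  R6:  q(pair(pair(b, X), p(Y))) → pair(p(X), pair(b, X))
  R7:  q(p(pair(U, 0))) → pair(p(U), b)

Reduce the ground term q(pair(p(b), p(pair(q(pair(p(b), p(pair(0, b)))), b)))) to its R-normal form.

1. q(pair(p(b), p(pair(q(pair(p(b), p(pair(0, b)))), b))))  →  q(p(pair(q(pair(p(b), p(pair(0, b)))), b)))   [R1 at ε]
2. q(p(pair(q(pair(p(b), p(pair(0, b)))), b)))  →  q(p(pair(q(p(pair(0, b))), b)))   [R1 at 1.1.1]
3. q(p(pair(q(p(pair(0, b))), b)))  →  q(p(pair(0, b)))   [R3 at 1.1.1]
4. q(p(pair(0, b)))  →  0   [R3 at ε]

0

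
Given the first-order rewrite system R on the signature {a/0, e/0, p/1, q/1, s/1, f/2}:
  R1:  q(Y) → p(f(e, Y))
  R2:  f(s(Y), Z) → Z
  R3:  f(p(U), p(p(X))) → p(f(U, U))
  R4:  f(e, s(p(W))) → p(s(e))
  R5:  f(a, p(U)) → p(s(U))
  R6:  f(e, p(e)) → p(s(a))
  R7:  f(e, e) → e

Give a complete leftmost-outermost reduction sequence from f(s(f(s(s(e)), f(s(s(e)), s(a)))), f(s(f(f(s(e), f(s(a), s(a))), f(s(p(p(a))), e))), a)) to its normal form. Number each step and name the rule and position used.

a

1. f(s(f(s(s(e)), f(s(s(e)), s(a)))), f(s(f(f(s(e), f(s(a), s(a))), f(s(p(p(a))), e))), a))  →  f(s(f(f(s(e), f(s(a), s(a))), f(s(p(p(a))), e))), a)   [R2 at ε]
2. f(s(f(f(s(e), f(s(a), s(a))), f(s(p(p(a))), e))), a)  →  a   [R2 at ε]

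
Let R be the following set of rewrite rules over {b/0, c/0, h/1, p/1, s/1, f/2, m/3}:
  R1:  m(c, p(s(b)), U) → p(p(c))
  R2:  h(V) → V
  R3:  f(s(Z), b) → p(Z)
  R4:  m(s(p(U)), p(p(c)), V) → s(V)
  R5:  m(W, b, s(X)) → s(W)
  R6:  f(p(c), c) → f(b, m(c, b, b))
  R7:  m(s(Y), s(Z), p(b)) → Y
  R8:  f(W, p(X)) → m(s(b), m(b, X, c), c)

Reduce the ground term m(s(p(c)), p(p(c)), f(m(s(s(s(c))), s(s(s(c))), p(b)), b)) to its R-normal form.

s(p(s(c)))

1. m(s(p(c)), p(p(c)), f(m(s(s(s(c))), s(s(s(c))), p(b)), b))  →  s(f(m(s(s(s(c))), s(s(s(c))), p(b)), b))   [R4 at ε]
2. s(f(m(s(s(s(c))), s(s(s(c))), p(b)), b))  →  s(f(s(s(c)), b))   [R7 at 1.1]
3. s(f(s(s(c)), b))  →  s(p(s(c)))   [R3 at 1]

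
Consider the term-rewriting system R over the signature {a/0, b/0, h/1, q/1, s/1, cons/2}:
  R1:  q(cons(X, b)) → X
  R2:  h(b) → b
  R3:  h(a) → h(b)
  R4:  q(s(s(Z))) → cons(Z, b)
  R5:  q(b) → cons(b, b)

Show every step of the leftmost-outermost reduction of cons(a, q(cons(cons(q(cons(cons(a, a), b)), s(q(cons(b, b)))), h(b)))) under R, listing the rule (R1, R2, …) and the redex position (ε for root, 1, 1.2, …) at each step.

1. cons(a, q(cons(cons(q(cons(cons(a, a), b)), s(q(cons(b, b)))), h(b))))  →  cons(a, q(cons(cons(cons(a, a), s(q(cons(b, b)))), h(b))))   [R1 at 2.1.1.1]
2. cons(a, q(cons(cons(cons(a, a), s(q(cons(b, b)))), h(b))))  →  cons(a, q(cons(cons(cons(a, a), s(b)), h(b))))   [R1 at 2.1.1.2.1]
3. cons(a, q(cons(cons(cons(a, a), s(b)), h(b))))  →  cons(a, q(cons(cons(cons(a, a), s(b)), b)))   [R2 at 2.1.2]
4. cons(a, q(cons(cons(cons(a, a), s(b)), b)))  →  cons(a, cons(cons(a, a), s(b)))   [R1 at 2]

cons(a, cons(cons(a, a), s(b)))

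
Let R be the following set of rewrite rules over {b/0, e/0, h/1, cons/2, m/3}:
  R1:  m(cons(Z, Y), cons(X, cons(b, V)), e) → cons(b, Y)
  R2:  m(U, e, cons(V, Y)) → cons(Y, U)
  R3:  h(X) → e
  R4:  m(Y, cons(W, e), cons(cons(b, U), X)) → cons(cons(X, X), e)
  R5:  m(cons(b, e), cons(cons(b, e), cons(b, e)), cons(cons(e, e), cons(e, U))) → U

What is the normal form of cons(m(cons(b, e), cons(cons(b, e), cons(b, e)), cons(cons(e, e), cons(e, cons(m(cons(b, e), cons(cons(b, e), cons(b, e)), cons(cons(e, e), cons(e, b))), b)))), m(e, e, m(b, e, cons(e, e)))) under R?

cons(cons(b, b), cons(b, e))

1. cons(m(cons(b, e), cons(cons(b, e), cons(b, e)), cons(cons(e, e), cons(e, cons(m(cons(b, e), cons(cons(b, e), cons(b, e)), cons(cons(e, e), cons(e, b))), b)))), m(e, e, m(b, e, cons(e, e))))  →  cons(cons(m(cons(b, e), cons(cons(b, e), cons(b, e)), cons(cons(e, e), cons(e, b))), b), m(e, e, m(b, e, cons(e, e))))   [R5 at 1]
2. cons(cons(m(cons(b, e), cons(cons(b, e), cons(b, e)), cons(cons(e, e), cons(e, b))), b), m(e, e, m(b, e, cons(e, e))))  →  cons(cons(b, b), m(e, e, m(b, e, cons(e, e))))   [R5 at 1.1]
3. cons(cons(b, b), m(e, e, m(b, e, cons(e, e))))  →  cons(cons(b, b), m(e, e, cons(e, b)))   [R2 at 2.3]
4. cons(cons(b, b), m(e, e, cons(e, b)))  →  cons(cons(b, b), cons(b, e))   [R2 at 2]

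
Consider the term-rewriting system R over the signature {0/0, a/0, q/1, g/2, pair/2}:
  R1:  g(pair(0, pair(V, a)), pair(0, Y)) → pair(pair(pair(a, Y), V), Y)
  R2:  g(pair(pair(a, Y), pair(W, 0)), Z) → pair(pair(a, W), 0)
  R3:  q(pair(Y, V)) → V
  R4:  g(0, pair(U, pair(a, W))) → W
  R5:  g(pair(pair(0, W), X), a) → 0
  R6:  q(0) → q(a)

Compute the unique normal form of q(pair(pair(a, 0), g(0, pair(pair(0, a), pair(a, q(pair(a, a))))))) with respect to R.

1. q(pair(pair(a, 0), g(0, pair(pair(0, a), pair(a, q(pair(a, a)))))))  →  g(0, pair(pair(0, a), pair(a, q(pair(a, a)))))   [R3 at ε]
2. g(0, pair(pair(0, a), pair(a, q(pair(a, a)))))  →  q(pair(a, a))   [R4 at ε]
3. q(pair(a, a))  →  a   [R3 at ε]

a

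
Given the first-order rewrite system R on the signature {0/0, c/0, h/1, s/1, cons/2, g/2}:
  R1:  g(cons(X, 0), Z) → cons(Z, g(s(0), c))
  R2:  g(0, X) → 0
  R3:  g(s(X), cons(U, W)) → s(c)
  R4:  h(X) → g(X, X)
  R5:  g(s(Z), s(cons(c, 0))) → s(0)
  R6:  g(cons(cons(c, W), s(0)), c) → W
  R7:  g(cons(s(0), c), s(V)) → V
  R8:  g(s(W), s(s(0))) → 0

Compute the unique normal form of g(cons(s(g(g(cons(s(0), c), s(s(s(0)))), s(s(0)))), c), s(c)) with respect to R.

c

1. g(cons(s(g(g(cons(s(0), c), s(s(s(0)))), s(s(0)))), c), s(c))  →  g(cons(s(g(s(s(0)), s(s(0)))), c), s(c))   [R7 at 1.1.1.1]
2. g(cons(s(g(s(s(0)), s(s(0)))), c), s(c))  →  g(cons(s(0), c), s(c))   [R8 at 1.1.1]
3. g(cons(s(0), c), s(c))  →  c   [R7 at ε]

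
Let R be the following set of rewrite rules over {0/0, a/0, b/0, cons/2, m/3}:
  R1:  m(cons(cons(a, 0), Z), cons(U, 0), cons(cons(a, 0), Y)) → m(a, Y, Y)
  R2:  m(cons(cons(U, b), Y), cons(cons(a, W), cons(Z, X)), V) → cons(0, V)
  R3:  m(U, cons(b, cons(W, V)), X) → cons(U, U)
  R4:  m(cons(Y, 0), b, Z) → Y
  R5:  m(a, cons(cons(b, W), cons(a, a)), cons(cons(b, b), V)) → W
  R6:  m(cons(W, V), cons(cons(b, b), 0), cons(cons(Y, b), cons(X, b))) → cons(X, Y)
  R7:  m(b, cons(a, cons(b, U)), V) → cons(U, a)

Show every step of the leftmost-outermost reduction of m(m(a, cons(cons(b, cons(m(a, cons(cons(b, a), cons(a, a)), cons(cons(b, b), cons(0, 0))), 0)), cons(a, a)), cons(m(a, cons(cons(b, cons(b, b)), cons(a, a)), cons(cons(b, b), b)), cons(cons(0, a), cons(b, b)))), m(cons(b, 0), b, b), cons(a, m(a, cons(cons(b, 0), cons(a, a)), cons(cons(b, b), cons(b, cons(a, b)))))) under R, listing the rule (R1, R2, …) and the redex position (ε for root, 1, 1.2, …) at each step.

a

1. m(m(a, cons(cons(b, cons(m(a, cons(cons(b, a), cons(a, a)), cons(cons(b, b), cons(0, 0))), 0)), cons(a, a)), cons(m(a, cons(cons(b, cons(b, b)), cons(a, a)), cons(cons(b, b), b)), cons(cons(0, a), cons(b, b)))), m(cons(b, 0), b, b), cons(a, m(a, cons(cons(b, 0), cons(a, a)), cons(cons(b, b), cons(b, cons(a, b))))))  →  m(m(a, cons(cons(b, cons(a, 0)), cons(a, a)), cons(m(a, cons(cons(b, cons(b, b)), cons(a, a)), cons(cons(b, b), b)), cons(cons(0, a), cons(b, b)))), m(cons(b, 0), b, b), cons(a, m(a, cons(cons(b, 0), cons(a, a)), cons(cons(b, b), cons(b, cons(a, b))))))   [R5 at 1.2.1.2.1]
2. m(m(a, cons(cons(b, cons(a, 0)), cons(a, a)), cons(m(a, cons(cons(b, cons(b, b)), cons(a, a)), cons(cons(b, b), b)), cons(cons(0, a), cons(b, b)))), m(cons(b, 0), b, b), cons(a, m(a, cons(cons(b, 0), cons(a, a)), cons(cons(b, b), cons(b, cons(a, b))))))  →  m(m(a, cons(cons(b, cons(a, 0)), cons(a, a)), cons(cons(b, b), cons(cons(0, a), cons(b, b)))), m(cons(b, 0), b, b), cons(a, m(a, cons(cons(b, 0), cons(a, a)), cons(cons(b, b), cons(b, cons(a, b))))))   [R5 at 1.3.1]
3. m(m(a, cons(cons(b, cons(a, 0)), cons(a, a)), cons(cons(b, b), cons(cons(0, a), cons(b, b)))), m(cons(b, 0), b, b), cons(a, m(a, cons(cons(b, 0), cons(a, a)), cons(cons(b, b), cons(b, cons(a, b))))))  →  m(cons(a, 0), m(cons(b, 0), b, b), cons(a, m(a, cons(cons(b, 0), cons(a, a)), cons(cons(b, b), cons(b, cons(a, b))))))   [R5 at 1]
4. m(cons(a, 0), m(cons(b, 0), b, b), cons(a, m(a, cons(cons(b, 0), cons(a, a)), cons(cons(b, b), cons(b, cons(a, b))))))  →  m(cons(a, 0), b, cons(a, m(a, cons(cons(b, 0), cons(a, a)), cons(cons(b, b), cons(b, cons(a, b))))))   [R4 at 2]
5. m(cons(a, 0), b, cons(a, m(a, cons(cons(b, 0), cons(a, a)), cons(cons(b, b), cons(b, cons(a, b))))))  →  a   [R4 at ε]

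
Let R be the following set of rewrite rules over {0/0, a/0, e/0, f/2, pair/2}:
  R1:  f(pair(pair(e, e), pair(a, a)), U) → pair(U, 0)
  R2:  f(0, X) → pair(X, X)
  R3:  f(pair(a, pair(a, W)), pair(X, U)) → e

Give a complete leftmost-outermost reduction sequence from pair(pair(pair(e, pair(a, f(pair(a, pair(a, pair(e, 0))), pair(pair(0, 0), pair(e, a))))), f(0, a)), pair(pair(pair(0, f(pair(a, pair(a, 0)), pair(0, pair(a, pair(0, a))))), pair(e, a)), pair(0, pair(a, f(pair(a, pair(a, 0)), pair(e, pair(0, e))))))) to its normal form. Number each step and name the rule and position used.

pair(pair(pair(e, pair(a, e)), pair(a, a)), pair(pair(pair(0, e), pair(e, a)), pair(0, pair(a, e))))

1. pair(pair(pair(e, pair(a, f(pair(a, pair(a, pair(e, 0))), pair(pair(0, 0), pair(e, a))))), f(0, a)), pair(pair(pair(0, f(pair(a, pair(a, 0)), pair(0, pair(a, pair(0, a))))), pair(e, a)), pair(0, pair(a, f(pair(a, pair(a, 0)), pair(e, pair(0, e)))))))  →  pair(pair(pair(e, pair(a, e)), f(0, a)), pair(pair(pair(0, f(pair(a, pair(a, 0)), pair(0, pair(a, pair(0, a))))), pair(e, a)), pair(0, pair(a, f(pair(a, pair(a, 0)), pair(e, pair(0, e)))))))   [R3 at 1.1.2.2]
2. pair(pair(pair(e, pair(a, e)), f(0, a)), pair(pair(pair(0, f(pair(a, pair(a, 0)), pair(0, pair(a, pair(0, a))))), pair(e, a)), pair(0, pair(a, f(pair(a, pair(a, 0)), pair(e, pair(0, e)))))))  →  pair(pair(pair(e, pair(a, e)), pair(a, a)), pair(pair(pair(0, f(pair(a, pair(a, 0)), pair(0, pair(a, pair(0, a))))), pair(e, a)), pair(0, pair(a, f(pair(a, pair(a, 0)), pair(e, pair(0, e)))))))   [R2 at 1.2]
3. pair(pair(pair(e, pair(a, e)), pair(a, a)), pair(pair(pair(0, f(pair(a, pair(a, 0)), pair(0, pair(a, pair(0, a))))), pair(e, a)), pair(0, pair(a, f(pair(a, pair(a, 0)), pair(e, pair(0, e)))))))  →  pair(pair(pair(e, pair(a, e)), pair(a, a)), pair(pair(pair(0, e), pair(e, a)), pair(0, pair(a, f(pair(a, pair(a, 0)), pair(e, pair(0, e)))))))   [R3 at 2.1.1.2]
4. pair(pair(pair(e, pair(a, e)), pair(a, a)), pair(pair(pair(0, e), pair(e, a)), pair(0, pair(a, f(pair(a, pair(a, 0)), pair(e, pair(0, e)))))))  →  pair(pair(pair(e, pair(a, e)), pair(a, a)), pair(pair(pair(0, e), pair(e, a)), pair(0, pair(a, e))))   [R3 at 2.2.2.2]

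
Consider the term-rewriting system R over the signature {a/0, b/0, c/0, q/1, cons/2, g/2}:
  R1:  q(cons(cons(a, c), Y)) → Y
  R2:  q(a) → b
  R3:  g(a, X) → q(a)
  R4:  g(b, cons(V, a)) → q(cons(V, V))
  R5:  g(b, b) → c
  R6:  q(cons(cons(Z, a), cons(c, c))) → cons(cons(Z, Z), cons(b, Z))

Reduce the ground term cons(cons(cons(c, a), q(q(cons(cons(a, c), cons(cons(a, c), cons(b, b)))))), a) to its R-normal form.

1. cons(cons(cons(c, a), q(q(cons(cons(a, c), cons(cons(a, c), cons(b, b)))))), a)  →  cons(cons(cons(c, a), q(cons(cons(a, c), cons(b, b)))), a)   [R1 at 1.2.1]
2. cons(cons(cons(c, a), q(cons(cons(a, c), cons(b, b)))), a)  →  cons(cons(cons(c, a), cons(b, b)), a)   [R1 at 1.2]

cons(cons(cons(c, a), cons(b, b)), a)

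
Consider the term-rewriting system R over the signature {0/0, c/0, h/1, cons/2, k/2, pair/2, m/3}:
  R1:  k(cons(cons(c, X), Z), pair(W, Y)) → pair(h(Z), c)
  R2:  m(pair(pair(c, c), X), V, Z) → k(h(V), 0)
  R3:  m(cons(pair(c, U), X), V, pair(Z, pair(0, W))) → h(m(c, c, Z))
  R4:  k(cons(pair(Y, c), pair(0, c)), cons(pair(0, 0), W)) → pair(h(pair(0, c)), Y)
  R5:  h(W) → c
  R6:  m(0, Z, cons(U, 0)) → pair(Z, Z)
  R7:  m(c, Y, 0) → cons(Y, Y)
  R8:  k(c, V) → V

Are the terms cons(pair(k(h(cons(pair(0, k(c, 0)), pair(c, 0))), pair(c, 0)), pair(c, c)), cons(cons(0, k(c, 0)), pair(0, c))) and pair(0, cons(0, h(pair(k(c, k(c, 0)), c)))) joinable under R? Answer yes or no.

Reduce t₁ = cons(pair(k(h(cons(pair(0, k(c, 0)), pair(c, 0))), pair(c, 0)), pair(c, c)), cons(cons(0, k(c, 0)), pair(0, c))):
1. cons(pair(k(h(cons(pair(0, k(c, 0)), pair(c, 0))), pair(c, 0)), pair(c, c)), cons(cons(0, k(c, 0)), pair(0, c)))  →  cons(pair(k(c, pair(c, 0)), pair(c, c)), cons(cons(0, k(c, 0)), pair(0, c)))   [R5 at 1.1.1]
2. cons(pair(k(c, pair(c, 0)), pair(c, c)), cons(cons(0, k(c, 0)), pair(0, c)))  →  cons(pair(pair(c, 0), pair(c, c)), cons(cons(0, k(c, 0)), pair(0, c)))   [R8 at 1.1]
3. cons(pair(pair(c, 0), pair(c, c)), cons(cons(0, k(c, 0)), pair(0, c)))  →  cons(pair(pair(c, 0), pair(c, c)), cons(cons(0, 0), pair(0, c)))   [R8 at 2.1.2]

Reduce t₂ = pair(0, cons(0, h(pair(k(c, k(c, 0)), c)))):
1. pair(0, cons(0, h(pair(k(c, k(c, 0)), c))))  →  pair(0, cons(0, c))   [R5 at 2.2]

no — NF(t₁) = cons(pair(pair(c, 0), pair(c, c)), cons(cons(0, 0), pair(0, c))), NF(t₂) = pair(0, cons(0, c))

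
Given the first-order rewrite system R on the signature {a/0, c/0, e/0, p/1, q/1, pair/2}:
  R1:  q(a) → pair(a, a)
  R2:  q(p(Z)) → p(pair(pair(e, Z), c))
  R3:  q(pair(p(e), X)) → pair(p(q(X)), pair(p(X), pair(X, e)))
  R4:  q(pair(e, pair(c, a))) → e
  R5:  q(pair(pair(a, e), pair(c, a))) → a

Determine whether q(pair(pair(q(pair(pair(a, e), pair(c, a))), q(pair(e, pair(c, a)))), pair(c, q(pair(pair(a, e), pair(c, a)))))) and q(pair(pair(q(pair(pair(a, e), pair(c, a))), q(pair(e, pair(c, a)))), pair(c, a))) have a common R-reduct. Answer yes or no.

yes — NF(t₁) = a, NF(t₂) = a

Reduce t₁ = q(pair(pair(q(pair(pair(a, e), pair(c, a))), q(pair(e, pair(c, a)))), pair(c, q(pair(pair(a, e), pair(c, a)))))):
1. q(pair(pair(q(pair(pair(a, e), pair(c, a))), q(pair(e, pair(c, a)))), pair(c, q(pair(pair(a, e), pair(c, a))))))  →  q(pair(pair(a, q(pair(e, pair(c, a)))), pair(c, q(pair(pair(a, e), pair(c, a))))))   [R5 at 1.1.1]
2. q(pair(pair(a, q(pair(e, pair(c, a)))), pair(c, q(pair(pair(a, e), pair(c, a))))))  →  q(pair(pair(a, e), pair(c, q(pair(pair(a, e), pair(c, a))))))   [R4 at 1.1.2]
3. q(pair(pair(a, e), pair(c, q(pair(pair(a, e), pair(c, a))))))  →  q(pair(pair(a, e), pair(c, a)))   [R5 at 1.2.2]
4. q(pair(pair(a, e), pair(c, a)))  →  a   [R5 at ε]

Reduce t₂ = q(pair(pair(q(pair(pair(a, e), pair(c, a))), q(pair(e, pair(c, a)))), pair(c, a))):
1. q(pair(pair(q(pair(pair(a, e), pair(c, a))), q(pair(e, pair(c, a)))), pair(c, a)))  →  q(pair(pair(a, q(pair(e, pair(c, a)))), pair(c, a)))   [R5 at 1.1.1]
2. q(pair(pair(a, q(pair(e, pair(c, a)))), pair(c, a)))  →  q(pair(pair(a, e), pair(c, a)))   [R4 at 1.1.2]
3. q(pair(pair(a, e), pair(c, a)))  →  a   [R5 at ε]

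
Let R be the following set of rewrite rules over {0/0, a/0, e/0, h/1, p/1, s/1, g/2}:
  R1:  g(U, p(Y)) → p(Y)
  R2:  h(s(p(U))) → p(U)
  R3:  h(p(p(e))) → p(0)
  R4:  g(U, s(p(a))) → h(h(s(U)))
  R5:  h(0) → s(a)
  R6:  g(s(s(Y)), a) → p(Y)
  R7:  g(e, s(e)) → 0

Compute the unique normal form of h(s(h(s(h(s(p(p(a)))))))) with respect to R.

1. h(s(h(s(h(s(p(p(a))))))))  →  h(s(h(s(p(p(a))))))   [R2 at 1.1.1.1]
2. h(s(h(s(p(p(a))))))  →  h(s(p(p(a))))   [R2 at 1.1]
3. h(s(p(p(a))))  →  p(p(a))   [R2 at ε]

p(p(a))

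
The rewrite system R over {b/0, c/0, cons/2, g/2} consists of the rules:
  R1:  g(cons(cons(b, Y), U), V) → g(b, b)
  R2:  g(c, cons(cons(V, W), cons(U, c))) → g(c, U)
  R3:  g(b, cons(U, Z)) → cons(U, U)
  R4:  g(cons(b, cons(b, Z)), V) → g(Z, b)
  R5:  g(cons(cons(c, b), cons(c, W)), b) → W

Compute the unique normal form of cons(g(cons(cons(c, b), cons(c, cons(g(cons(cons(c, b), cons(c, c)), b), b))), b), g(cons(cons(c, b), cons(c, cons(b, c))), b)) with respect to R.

cons(cons(c, b), cons(b, c))

1. cons(g(cons(cons(c, b), cons(c, cons(g(cons(cons(c, b), cons(c, c)), b), b))), b), g(cons(cons(c, b), cons(c, cons(b, c))), b))  →  cons(cons(g(cons(cons(c, b), cons(c, c)), b), b), g(cons(cons(c, b), cons(c, cons(b, c))), b))   [R5 at 1]
2. cons(cons(g(cons(cons(c, b), cons(c, c)), b), b), g(cons(cons(c, b), cons(c, cons(b, c))), b))  →  cons(cons(c, b), g(cons(cons(c, b), cons(c, cons(b, c))), b))   [R5 at 1.1]
3. cons(cons(c, b), g(cons(cons(c, b), cons(c, cons(b, c))), b))  →  cons(cons(c, b), cons(b, c))   [R5 at 2]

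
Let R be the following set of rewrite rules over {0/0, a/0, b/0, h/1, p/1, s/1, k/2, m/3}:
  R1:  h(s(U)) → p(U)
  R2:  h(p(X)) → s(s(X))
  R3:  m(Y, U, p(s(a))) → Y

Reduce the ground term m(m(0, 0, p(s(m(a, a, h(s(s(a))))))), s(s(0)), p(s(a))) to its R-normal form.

0

1. m(m(0, 0, p(s(m(a, a, h(s(s(a))))))), s(s(0)), p(s(a)))  →  m(0, 0, p(s(m(a, a, h(s(s(a)))))))   [R3 at ε]
2. m(0, 0, p(s(m(a, a, h(s(s(a)))))))  →  m(0, 0, p(s(m(a, a, p(s(a))))))   [R1 at 3.1.1.3]
3. m(0, 0, p(s(m(a, a, p(s(a))))))  →  m(0, 0, p(s(a)))   [R3 at 3.1.1]
4. m(0, 0, p(s(a)))  →  0   [R3 at ε]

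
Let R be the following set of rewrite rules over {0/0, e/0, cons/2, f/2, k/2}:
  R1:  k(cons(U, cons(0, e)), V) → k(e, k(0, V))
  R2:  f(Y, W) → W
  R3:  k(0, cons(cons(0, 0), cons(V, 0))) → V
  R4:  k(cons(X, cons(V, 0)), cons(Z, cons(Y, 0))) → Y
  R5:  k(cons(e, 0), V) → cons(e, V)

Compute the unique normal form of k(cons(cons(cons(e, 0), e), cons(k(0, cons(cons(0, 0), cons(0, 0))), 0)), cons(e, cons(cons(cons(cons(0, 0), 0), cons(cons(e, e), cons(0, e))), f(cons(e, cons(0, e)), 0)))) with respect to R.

cons(cons(cons(0, 0), 0), cons(cons(e, e), cons(0, e)))

1. k(cons(cons(cons(e, 0), e), cons(k(0, cons(cons(0, 0), cons(0, 0))), 0)), cons(e, cons(cons(cons(cons(0, 0), 0), cons(cons(e, e), cons(0, e))), f(cons(e, cons(0, e)), 0))))  →  k(cons(cons(cons(e, 0), e), cons(0, 0)), cons(e, cons(cons(cons(cons(0, 0), 0), cons(cons(e, e), cons(0, e))), f(cons(e, cons(0, e)), 0))))   [R3 at 1.2.1]
2. k(cons(cons(cons(e, 0), e), cons(0, 0)), cons(e, cons(cons(cons(cons(0, 0), 0), cons(cons(e, e), cons(0, e))), f(cons(e, cons(0, e)), 0))))  →  k(cons(cons(cons(e, 0), e), cons(0, 0)), cons(e, cons(cons(cons(cons(0, 0), 0), cons(cons(e, e), cons(0, e))), 0)))   [R2 at 2.2.2]
3. k(cons(cons(cons(e, 0), e), cons(0, 0)), cons(e, cons(cons(cons(cons(0, 0), 0), cons(cons(e, e), cons(0, e))), 0)))  →  cons(cons(cons(0, 0), 0), cons(cons(e, e), cons(0, e)))   [R4 at ε]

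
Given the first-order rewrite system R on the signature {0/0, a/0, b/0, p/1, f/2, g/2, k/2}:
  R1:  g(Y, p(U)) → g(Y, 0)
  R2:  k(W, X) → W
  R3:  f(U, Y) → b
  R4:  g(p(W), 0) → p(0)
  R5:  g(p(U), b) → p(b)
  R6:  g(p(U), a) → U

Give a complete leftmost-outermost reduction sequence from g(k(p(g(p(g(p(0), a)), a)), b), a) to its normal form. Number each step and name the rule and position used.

1. g(k(p(g(p(g(p(0), a)), a)), b), a)  →  g(p(g(p(g(p(0), a)), a)), a)   [R2 at 1]
2. g(p(g(p(g(p(0), a)), a)), a)  →  g(p(g(p(0), a)), a)   [R6 at ε]
3. g(p(g(p(0), a)), a)  →  g(p(0), a)   [R6 at ε]
4. g(p(0), a)  →  0   [R6 at ε]

0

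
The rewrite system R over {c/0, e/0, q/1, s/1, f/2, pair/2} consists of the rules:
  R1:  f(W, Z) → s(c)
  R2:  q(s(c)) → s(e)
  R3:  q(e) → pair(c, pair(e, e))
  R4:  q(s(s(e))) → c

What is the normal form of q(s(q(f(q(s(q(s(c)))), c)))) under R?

1. q(s(q(f(q(s(q(s(c)))), c))))  →  q(s(q(s(c))))   [R1 at 1.1.1]
2. q(s(q(s(c))))  →  q(s(s(e)))   [R2 at 1.1]
3. q(s(s(e)))  →  c   [R4 at ε]

c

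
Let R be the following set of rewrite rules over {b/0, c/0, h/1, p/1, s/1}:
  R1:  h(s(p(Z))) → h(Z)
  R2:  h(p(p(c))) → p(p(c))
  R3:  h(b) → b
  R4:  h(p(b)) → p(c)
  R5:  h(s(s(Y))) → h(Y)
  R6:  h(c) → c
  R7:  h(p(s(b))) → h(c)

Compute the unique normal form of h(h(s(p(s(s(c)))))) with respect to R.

1. h(h(s(p(s(s(c))))))  →  h(h(s(s(c))))   [R1 at 1]
2. h(h(s(s(c))))  →  h(h(c))   [R5 at 1]
3. h(h(c))  →  h(c)   [R6 at 1]
4. h(c)  →  c   [R6 at ε]

c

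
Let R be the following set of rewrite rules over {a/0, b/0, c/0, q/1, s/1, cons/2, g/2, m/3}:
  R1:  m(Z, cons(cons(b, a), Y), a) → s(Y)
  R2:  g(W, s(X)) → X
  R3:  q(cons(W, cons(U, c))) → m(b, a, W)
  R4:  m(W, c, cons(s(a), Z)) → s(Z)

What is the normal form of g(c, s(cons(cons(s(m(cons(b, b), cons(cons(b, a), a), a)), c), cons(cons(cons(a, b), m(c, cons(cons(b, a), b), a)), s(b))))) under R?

1. g(c, s(cons(cons(s(m(cons(b, b), cons(cons(b, a), a), a)), c), cons(cons(cons(a, b), m(c, cons(cons(b, a), b), a)), s(b)))))  →  cons(cons(s(m(cons(b, b), cons(cons(b, a), a), a)), c), cons(cons(cons(a, b), m(c, cons(cons(b, a), b), a)), s(b)))   [R2 at ε]
2. cons(cons(s(m(cons(b, b), cons(cons(b, a), a), a)), c), cons(cons(cons(a, b), m(c, cons(cons(b, a), b), a)), s(b)))  →  cons(cons(s(s(a)), c), cons(cons(cons(a, b), m(c, cons(cons(b, a), b), a)), s(b)))   [R1 at 1.1.1]
3. cons(cons(s(s(a)), c), cons(cons(cons(a, b), m(c, cons(cons(b, a), b), a)), s(b)))  →  cons(cons(s(s(a)), c), cons(cons(cons(a, b), s(b)), s(b)))   [R1 at 2.1.2]

cons(cons(s(s(a)), c), cons(cons(cons(a, b), s(b)), s(b)))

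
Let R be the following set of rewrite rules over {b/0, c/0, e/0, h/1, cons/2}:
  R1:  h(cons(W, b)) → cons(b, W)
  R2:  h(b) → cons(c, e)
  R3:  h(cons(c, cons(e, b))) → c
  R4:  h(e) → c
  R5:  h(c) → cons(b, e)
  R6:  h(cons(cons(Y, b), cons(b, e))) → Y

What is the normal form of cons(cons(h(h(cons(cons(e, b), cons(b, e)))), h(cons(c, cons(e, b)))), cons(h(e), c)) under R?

1. cons(cons(h(h(cons(cons(e, b), cons(b, e)))), h(cons(c, cons(e, b)))), cons(h(e), c))  →  cons(cons(h(e), h(cons(c, cons(e, b)))), cons(h(e), c))   [R6 at 1.1.1]
2. cons(cons(h(e), h(cons(c, cons(e, b)))), cons(h(e), c))  →  cons(cons(c, h(cons(c, cons(e, b)))), cons(h(e), c))   [R4 at 1.1]
3. cons(cons(c, h(cons(c, cons(e, b)))), cons(h(e), c))  →  cons(cons(c, c), cons(h(e), c))   [R3 at 1.2]
4. cons(cons(c, c), cons(h(e), c))  →  cons(cons(c, c), cons(c, c))   [R4 at 2.1]

cons(cons(c, c), cons(c, c))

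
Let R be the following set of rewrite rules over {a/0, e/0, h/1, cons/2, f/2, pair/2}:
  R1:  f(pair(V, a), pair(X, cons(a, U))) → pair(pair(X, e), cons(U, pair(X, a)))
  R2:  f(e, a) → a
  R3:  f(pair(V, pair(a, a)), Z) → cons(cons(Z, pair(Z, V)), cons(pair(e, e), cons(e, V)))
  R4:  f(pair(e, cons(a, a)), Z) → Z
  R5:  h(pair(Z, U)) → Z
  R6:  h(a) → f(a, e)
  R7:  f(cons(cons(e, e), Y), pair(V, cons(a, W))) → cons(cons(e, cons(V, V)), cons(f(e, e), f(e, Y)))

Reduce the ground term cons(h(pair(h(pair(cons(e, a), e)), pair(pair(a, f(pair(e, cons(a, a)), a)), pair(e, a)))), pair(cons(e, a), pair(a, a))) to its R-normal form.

cons(cons(e, a), pair(cons(e, a), pair(a, a)))

1. cons(h(pair(h(pair(cons(e, a), e)), pair(pair(a, f(pair(e, cons(a, a)), a)), pair(e, a)))), pair(cons(e, a), pair(a, a)))  →  cons(h(pair(cons(e, a), e)), pair(cons(e, a), pair(a, a)))   [R5 at 1]
2. cons(h(pair(cons(e, a), e)), pair(cons(e, a), pair(a, a)))  →  cons(cons(e, a), pair(cons(e, a), pair(a, a)))   [R5 at 1]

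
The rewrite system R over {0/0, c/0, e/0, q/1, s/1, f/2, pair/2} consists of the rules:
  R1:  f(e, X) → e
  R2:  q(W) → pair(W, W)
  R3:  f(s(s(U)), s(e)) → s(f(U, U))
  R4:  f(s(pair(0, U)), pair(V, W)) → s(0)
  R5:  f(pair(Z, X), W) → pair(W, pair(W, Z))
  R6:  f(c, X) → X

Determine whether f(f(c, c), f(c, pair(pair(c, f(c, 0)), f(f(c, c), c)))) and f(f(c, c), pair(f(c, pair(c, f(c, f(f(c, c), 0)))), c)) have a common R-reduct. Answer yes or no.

yes — NF(t₁) = pair(pair(c, 0), c), NF(t₂) = pair(pair(c, 0), c)

Reduce t₁ = f(f(c, c), f(c, pair(pair(c, f(c, 0)), f(f(c, c), c)))):
1. f(f(c, c), f(c, pair(pair(c, f(c, 0)), f(f(c, c), c))))  →  f(c, f(c, pair(pair(c, f(c, 0)), f(f(c, c), c))))   [R6 at 1]
2. f(c, f(c, pair(pair(c, f(c, 0)), f(f(c, c), c))))  →  f(c, pair(pair(c, f(c, 0)), f(f(c, c), c)))   [R6 at ε]
3. f(c, pair(pair(c, f(c, 0)), f(f(c, c), c)))  →  pair(pair(c, f(c, 0)), f(f(c, c), c))   [R6 at ε]
4. pair(pair(c, f(c, 0)), f(f(c, c), c))  →  pair(pair(c, 0), f(f(c, c), c))   [R6 at 1.2]
5. pair(pair(c, 0), f(f(c, c), c))  →  pair(pair(c, 0), f(c, c))   [R6 at 2.1]
6. pair(pair(c, 0), f(c, c))  →  pair(pair(c, 0), c)   [R6 at 2]

Reduce t₂ = f(f(c, c), pair(f(c, pair(c, f(c, f(f(c, c), 0)))), c)):
1. f(f(c, c), pair(f(c, pair(c, f(c, f(f(c, c), 0)))), c))  →  f(c, pair(f(c, pair(c, f(c, f(f(c, c), 0)))), c))   [R6 at 1]
2. f(c, pair(f(c, pair(c, f(c, f(f(c, c), 0)))), c))  →  pair(f(c, pair(c, f(c, f(f(c, c), 0)))), c)   [R6 at ε]
3. pair(f(c, pair(c, f(c, f(f(c, c), 0)))), c)  →  pair(pair(c, f(c, f(f(c, c), 0))), c)   [R6 at 1]
4. pair(pair(c, f(c, f(f(c, c), 0))), c)  →  pair(pair(c, f(f(c, c), 0)), c)   [R6 at 1.2]
5. pair(pair(c, f(f(c, c), 0)), c)  →  pair(pair(c, f(c, 0)), c)   [R6 at 1.2.1]
6. pair(pair(c, f(c, 0)), c)  →  pair(pair(c, 0), c)   [R6 at 1.2]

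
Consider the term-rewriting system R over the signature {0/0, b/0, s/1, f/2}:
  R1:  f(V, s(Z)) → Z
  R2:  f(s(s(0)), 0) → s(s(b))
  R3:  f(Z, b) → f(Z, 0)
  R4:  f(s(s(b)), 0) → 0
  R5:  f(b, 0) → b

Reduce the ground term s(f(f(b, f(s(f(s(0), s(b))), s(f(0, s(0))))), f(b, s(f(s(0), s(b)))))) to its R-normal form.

1. s(f(f(b, f(s(f(s(0), s(b))), s(f(0, s(0))))), f(b, s(f(s(0), s(b))))))  →  s(f(f(b, f(0, s(0))), f(b, s(f(s(0), s(b))))))   [R1 at 1.1.2]
2. s(f(f(b, f(0, s(0))), f(b, s(f(s(0), s(b))))))  →  s(f(f(b, 0), f(b, s(f(s(0), s(b))))))   [R1 at 1.1.2]
3. s(f(f(b, 0), f(b, s(f(s(0), s(b))))))  →  s(f(b, f(b, s(f(s(0), s(b))))))   [R5 at 1.1]
4. s(f(b, f(b, s(f(s(0), s(b))))))  →  s(f(b, f(s(0), s(b))))   [R1 at 1.2]
5. s(f(b, f(s(0), s(b))))  →  s(f(b, b))   [R1 at 1.2]
6. s(f(b, b))  →  s(f(b, 0))   [R3 at 1]
7. s(f(b, 0))  →  s(b)   [R5 at 1]

s(b)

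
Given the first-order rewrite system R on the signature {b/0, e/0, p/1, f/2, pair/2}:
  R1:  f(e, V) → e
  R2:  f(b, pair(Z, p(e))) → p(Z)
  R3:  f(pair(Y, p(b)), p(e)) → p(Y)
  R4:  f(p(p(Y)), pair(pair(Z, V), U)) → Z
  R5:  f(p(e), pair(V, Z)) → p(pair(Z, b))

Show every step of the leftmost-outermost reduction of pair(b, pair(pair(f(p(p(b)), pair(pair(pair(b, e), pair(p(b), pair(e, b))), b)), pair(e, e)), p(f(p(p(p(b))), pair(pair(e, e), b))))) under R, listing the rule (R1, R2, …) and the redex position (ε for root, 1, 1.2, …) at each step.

pair(b, pair(pair(pair(b, e), pair(e, e)), p(e)))

1. pair(b, pair(pair(f(p(p(b)), pair(pair(pair(b, e), pair(p(b), pair(e, b))), b)), pair(e, e)), p(f(p(p(p(b))), pair(pair(e, e), b)))))  →  pair(b, pair(pair(pair(b, e), pair(e, e)), p(f(p(p(p(b))), pair(pair(e, e), b)))))   [R4 at 2.1.1]
2. pair(b, pair(pair(pair(b, e), pair(e, e)), p(f(p(p(p(b))), pair(pair(e, e), b)))))  →  pair(b, pair(pair(pair(b, e), pair(e, e)), p(e)))   [R4 at 2.2.1]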